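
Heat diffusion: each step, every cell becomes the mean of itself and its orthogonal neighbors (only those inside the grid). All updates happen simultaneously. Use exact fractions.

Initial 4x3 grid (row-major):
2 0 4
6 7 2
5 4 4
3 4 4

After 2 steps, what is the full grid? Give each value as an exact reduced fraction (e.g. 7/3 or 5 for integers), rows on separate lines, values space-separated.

Answer: 131/36 703/240 19/6
479/120 211/50 271/80
183/40 407/100 331/80
49/12 331/80 15/4

Derivation:
After step 1:
  8/3 13/4 2
  5 19/5 17/4
  9/2 24/5 7/2
  4 15/4 4
After step 2:
  131/36 703/240 19/6
  479/120 211/50 271/80
  183/40 407/100 331/80
  49/12 331/80 15/4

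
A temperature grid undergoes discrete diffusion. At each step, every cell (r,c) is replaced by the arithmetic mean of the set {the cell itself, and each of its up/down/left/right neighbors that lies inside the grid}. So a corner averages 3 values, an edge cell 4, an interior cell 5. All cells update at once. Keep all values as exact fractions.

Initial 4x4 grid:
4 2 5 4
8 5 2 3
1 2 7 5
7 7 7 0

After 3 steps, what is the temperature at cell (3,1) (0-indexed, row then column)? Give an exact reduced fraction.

Step 1: cell (3,1) = 23/4
Step 2: cell (3,1) = 51/10
Step 3: cell (3,1) = 1477/300
Full grid after step 3:
  9133/2160 29611/7200 3067/800 1369/360
  7909/1800 25243/6000 4087/1000 9221/2400
  933/200 2301/500 1749/400 10013/2400
  887/180 1477/300 1411/300 3167/720

Answer: 1477/300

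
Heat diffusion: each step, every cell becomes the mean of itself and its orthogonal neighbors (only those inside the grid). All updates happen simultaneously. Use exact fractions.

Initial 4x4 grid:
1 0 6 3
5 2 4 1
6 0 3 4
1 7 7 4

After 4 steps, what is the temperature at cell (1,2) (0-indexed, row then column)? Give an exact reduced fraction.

Step 1: cell (1,2) = 16/5
Step 2: cell (1,2) = 61/20
Step 3: cell (1,2) = 9523/3000
Step 4: cell (1,2) = 284917/90000
Full grid after step 4:
  149/54 49897/18000 161291/54000 20063/6480
  17629/6000 23011/7500 284917/90000 358447/108000
  186937/54000 62461/18000 10991/3000 14757/4000
  121247/32400 423239/108000 143293/36000 21787/5400

Answer: 284917/90000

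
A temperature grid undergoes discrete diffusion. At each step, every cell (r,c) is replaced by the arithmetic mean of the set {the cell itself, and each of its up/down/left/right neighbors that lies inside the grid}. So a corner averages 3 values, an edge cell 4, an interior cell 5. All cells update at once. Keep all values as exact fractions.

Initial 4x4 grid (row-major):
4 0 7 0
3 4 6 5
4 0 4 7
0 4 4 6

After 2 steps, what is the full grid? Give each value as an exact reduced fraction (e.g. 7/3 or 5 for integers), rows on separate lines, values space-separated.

Answer: 59/18 179/60 81/20 47/12
313/120 37/10 79/20 24/5
341/120 11/4 113/25 149/30
77/36 371/120 491/120 47/9

Derivation:
After step 1:
  7/3 15/4 13/4 4
  15/4 13/5 26/5 9/2
  7/4 16/5 21/5 11/2
  8/3 2 9/2 17/3
After step 2:
  59/18 179/60 81/20 47/12
  313/120 37/10 79/20 24/5
  341/120 11/4 113/25 149/30
  77/36 371/120 491/120 47/9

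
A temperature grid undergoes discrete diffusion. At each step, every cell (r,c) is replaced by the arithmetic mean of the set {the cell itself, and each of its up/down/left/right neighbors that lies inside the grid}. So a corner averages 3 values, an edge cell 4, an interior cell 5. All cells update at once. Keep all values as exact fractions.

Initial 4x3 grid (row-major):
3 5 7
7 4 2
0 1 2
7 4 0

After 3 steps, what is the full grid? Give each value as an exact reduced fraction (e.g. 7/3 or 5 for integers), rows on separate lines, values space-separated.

After step 1:
  5 19/4 14/3
  7/2 19/5 15/4
  15/4 11/5 5/4
  11/3 3 2
After step 2:
  53/12 1093/240 79/18
  321/80 18/5 101/30
  787/240 14/5 23/10
  125/36 163/60 25/12
After step 3:
  779/180 12211/2880 8863/2160
  1837/480 11/3 1229/360
  4883/1440 3527/1200 211/80
  6817/2160 1993/720 71/30

Answer: 779/180 12211/2880 8863/2160
1837/480 11/3 1229/360
4883/1440 3527/1200 211/80
6817/2160 1993/720 71/30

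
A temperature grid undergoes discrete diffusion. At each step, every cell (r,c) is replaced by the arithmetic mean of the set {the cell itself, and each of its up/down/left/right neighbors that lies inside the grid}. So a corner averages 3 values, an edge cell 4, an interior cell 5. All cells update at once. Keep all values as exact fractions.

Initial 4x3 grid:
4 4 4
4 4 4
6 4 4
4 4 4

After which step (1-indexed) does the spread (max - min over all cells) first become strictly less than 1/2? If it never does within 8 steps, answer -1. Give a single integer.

Step 1: max=14/3, min=4, spread=2/3
Step 2: max=271/60, min=4, spread=31/60
Step 3: max=2371/540, min=4, spread=211/540
  -> spread < 1/2 first at step 3
Step 4: max=232897/54000, min=3647/900, spread=14077/54000
Step 5: max=2084407/486000, min=219683/54000, spread=5363/24300
Step 6: max=62060809/14580000, min=122869/30000, spread=93859/583200
Step 7: max=3709474481/874800000, min=199736467/48600000, spread=4568723/34992000
Step 8: max=221732435629/52488000000, min=6013618889/1458000000, spread=8387449/83980800

Answer: 3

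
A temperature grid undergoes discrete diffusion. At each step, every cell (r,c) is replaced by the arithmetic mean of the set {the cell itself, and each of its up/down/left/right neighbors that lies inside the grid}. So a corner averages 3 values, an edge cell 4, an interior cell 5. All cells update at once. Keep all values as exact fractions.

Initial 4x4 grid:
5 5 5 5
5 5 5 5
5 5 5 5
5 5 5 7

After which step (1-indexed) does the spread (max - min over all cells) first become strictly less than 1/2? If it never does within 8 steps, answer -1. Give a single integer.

Answer: 3

Derivation:
Step 1: max=17/3, min=5, spread=2/3
Step 2: max=50/9, min=5, spread=5/9
Step 3: max=581/108, min=5, spread=41/108
  -> spread < 1/2 first at step 3
Step 4: max=17243/3240, min=5, spread=1043/3240
Step 5: max=511553/97200, min=5, spread=25553/97200
Step 6: max=15251459/2916000, min=45079/9000, spread=645863/2916000
Step 7: max=455041691/87480000, min=300971/60000, spread=16225973/87480000
Step 8: max=13599477983/2624400000, min=135701/27000, spread=409340783/2624400000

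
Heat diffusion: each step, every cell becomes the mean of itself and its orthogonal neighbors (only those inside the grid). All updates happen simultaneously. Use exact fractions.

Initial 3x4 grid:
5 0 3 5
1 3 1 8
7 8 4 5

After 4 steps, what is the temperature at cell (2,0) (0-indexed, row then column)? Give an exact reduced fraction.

Step 1: cell (2,0) = 16/3
Step 2: cell (2,0) = 89/18
Step 3: cell (2,0) = 581/135
Step 4: cell (2,0) = 135847/32400
Full grid after step 4:
  35449/10800 58589/18000 200447/54000 517153/129600
  785213/216000 171671/45000 478181/120000 1266719/288000
  135847/32400 454159/108000 486269/108000 594953/129600

Answer: 135847/32400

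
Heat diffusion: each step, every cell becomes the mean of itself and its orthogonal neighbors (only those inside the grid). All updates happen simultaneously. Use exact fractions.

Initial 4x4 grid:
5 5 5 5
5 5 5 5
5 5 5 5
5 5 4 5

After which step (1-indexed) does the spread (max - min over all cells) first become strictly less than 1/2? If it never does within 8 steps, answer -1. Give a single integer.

Answer: 1

Derivation:
Step 1: max=5, min=14/3, spread=1/3
  -> spread < 1/2 first at step 1
Step 2: max=5, min=569/120, spread=31/120
Step 3: max=5, min=5189/1080, spread=211/1080
Step 4: max=5, min=523157/108000, spread=16843/108000
Step 5: max=44921/9000, min=4721357/972000, spread=130111/972000
Step 6: max=2692841/540000, min=142157633/29160000, spread=3255781/29160000
Step 7: max=2688893/540000, min=4273646309/874800000, spread=82360351/874800000
Step 8: max=483493559/97200000, min=128468683109/26244000000, spread=2074577821/26244000000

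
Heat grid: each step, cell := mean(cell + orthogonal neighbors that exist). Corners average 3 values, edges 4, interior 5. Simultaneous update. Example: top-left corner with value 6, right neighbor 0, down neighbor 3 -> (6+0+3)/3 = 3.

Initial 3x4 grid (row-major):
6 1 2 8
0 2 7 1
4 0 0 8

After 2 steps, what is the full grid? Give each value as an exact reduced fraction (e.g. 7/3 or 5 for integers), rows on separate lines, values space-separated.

Answer: 97/36 139/48 799/240 85/18
13/6 233/100 373/100 113/30
35/18 103/48 213/80 17/4

Derivation:
After step 1:
  7/3 11/4 9/2 11/3
  3 2 12/5 6
  4/3 3/2 15/4 3
After step 2:
  97/36 139/48 799/240 85/18
  13/6 233/100 373/100 113/30
  35/18 103/48 213/80 17/4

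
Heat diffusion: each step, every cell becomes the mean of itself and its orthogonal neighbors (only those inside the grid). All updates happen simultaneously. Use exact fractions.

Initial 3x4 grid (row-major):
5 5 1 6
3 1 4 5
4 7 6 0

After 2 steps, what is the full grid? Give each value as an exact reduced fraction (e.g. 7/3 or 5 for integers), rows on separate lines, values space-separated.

After step 1:
  13/3 3 4 4
  13/4 4 17/5 15/4
  14/3 9/2 17/4 11/3
After step 2:
  127/36 23/6 18/5 47/12
  65/16 363/100 97/25 889/240
  149/36 209/48 949/240 35/9

Answer: 127/36 23/6 18/5 47/12
65/16 363/100 97/25 889/240
149/36 209/48 949/240 35/9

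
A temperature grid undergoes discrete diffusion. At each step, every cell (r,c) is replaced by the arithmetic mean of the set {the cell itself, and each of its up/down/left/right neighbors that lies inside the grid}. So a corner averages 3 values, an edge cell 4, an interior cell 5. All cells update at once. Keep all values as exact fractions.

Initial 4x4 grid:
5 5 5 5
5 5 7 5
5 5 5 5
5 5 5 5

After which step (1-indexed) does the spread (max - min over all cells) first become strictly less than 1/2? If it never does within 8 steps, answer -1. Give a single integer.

Step 1: max=11/2, min=5, spread=1/2
Step 2: max=136/25, min=5, spread=11/25
  -> spread < 1/2 first at step 2
Step 3: max=6367/1200, min=5, spread=367/1200
Step 4: max=28571/5400, min=1513/300, spread=1337/5400
Step 5: max=851669/162000, min=45469/9000, spread=33227/162000
Step 6: max=25514327/4860000, min=274049/54000, spread=849917/4860000
Step 7: max=762714347/145800000, min=4118533/810000, spread=21378407/145800000
Step 8: max=22836462371/4374000000, min=1238688343/243000000, spread=540072197/4374000000

Answer: 2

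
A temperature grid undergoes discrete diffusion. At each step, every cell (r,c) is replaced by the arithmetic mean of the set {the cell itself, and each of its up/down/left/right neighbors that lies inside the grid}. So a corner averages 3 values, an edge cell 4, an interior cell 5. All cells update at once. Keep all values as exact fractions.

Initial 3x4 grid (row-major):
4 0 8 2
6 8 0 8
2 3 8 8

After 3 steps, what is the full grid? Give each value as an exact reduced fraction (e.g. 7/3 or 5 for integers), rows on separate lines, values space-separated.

Answer: 4267/1080 16189/3600 5153/1200 233/45
5383/1200 4199/1000 1331/250 12371/2400
574/135 9007/1800 383/75 241/40

Derivation:
After step 1:
  10/3 5 5/2 6
  5 17/5 32/5 9/2
  11/3 21/4 19/4 8
After step 2:
  40/9 427/120 199/40 13/3
  77/20 501/100 431/100 249/40
  167/36 64/15 61/10 23/4
After step 3:
  4267/1080 16189/3600 5153/1200 233/45
  5383/1200 4199/1000 1331/250 12371/2400
  574/135 9007/1800 383/75 241/40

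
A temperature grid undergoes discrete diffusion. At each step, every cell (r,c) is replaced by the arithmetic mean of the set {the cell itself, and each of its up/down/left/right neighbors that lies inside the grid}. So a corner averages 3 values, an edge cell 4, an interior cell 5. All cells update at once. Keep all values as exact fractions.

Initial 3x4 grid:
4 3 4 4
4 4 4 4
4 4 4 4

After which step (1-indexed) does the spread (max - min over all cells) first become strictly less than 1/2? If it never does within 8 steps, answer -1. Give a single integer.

Step 1: max=4, min=11/3, spread=1/3
  -> spread < 1/2 first at step 1
Step 2: max=4, min=449/120, spread=31/120
Step 3: max=4, min=4109/1080, spread=211/1080
Step 4: max=7153/1800, min=415103/108000, spread=14077/108000
Step 5: max=428317/108000, min=3747593/972000, spread=5363/48600
Step 6: max=237131/60000, min=112899191/29160000, spread=93859/1166400
Step 7: max=383463533/97200000, min=6788125519/1749600000, spread=4568723/69984000
Step 8: max=11482381111/2916000000, min=408123564371/104976000000, spread=8387449/167961600

Answer: 1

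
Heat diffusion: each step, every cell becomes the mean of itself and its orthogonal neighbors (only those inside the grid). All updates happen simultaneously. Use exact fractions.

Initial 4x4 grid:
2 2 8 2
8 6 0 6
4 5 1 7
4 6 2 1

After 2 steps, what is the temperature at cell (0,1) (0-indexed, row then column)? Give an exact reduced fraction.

Step 1: cell (0,1) = 9/2
Step 2: cell (0,1) = 157/40
Full grid after step 2:
  9/2 157/40 511/120 145/36
  369/80 223/50 363/100 511/120
  1159/240 211/50 357/100 83/24
  85/18 949/240 157/48 115/36

Answer: 157/40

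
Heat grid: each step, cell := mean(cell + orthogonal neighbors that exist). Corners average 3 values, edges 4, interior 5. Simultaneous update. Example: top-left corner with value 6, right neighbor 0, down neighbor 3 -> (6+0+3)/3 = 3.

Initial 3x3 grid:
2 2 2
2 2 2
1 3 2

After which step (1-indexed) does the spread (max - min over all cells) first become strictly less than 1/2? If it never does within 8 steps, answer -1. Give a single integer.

Answer: 2

Derivation:
Step 1: max=7/3, min=7/4, spread=7/12
Step 2: max=32/15, min=23/12, spread=13/60
  -> spread < 1/2 first at step 2
Step 3: max=287/135, min=9373/4800, spread=7483/43200
Step 4: max=224221/108000, min=85343/43200, spread=21727/216000
Step 5: max=2011711/972000, min=11517319/5760000, spread=10906147/155520000
Step 6: max=239480059/116640000, min=311745287/155520000, spread=36295/746496
Step 7: max=3583715837/1749600000, min=18794637589/9331200000, spread=305773/8957952
Step 8: max=857416579381/419904000000, min=1129805694383/559872000000, spread=2575951/107495424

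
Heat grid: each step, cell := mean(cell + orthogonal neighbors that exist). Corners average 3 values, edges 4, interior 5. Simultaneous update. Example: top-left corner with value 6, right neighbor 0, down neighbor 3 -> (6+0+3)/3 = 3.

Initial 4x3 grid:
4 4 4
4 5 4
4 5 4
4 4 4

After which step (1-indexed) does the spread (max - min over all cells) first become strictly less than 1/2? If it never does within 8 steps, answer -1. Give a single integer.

Answer: 1

Derivation:
Step 1: max=22/5, min=4, spread=2/5
  -> spread < 1/2 first at step 1
Step 2: max=431/100, min=333/80, spread=59/400
Step 3: max=8493/2000, min=3013/720, spread=139/2250
Step 4: max=507787/120000, min=1210853/288000, spread=39179/1440000
Step 5: max=30405233/7200000, min=10915723/2592000, spread=377011/32400000
Step 6: max=1823060947/432000000, min=4369470893/1036800000, spread=29376899/5184000000
Step 7: max=109345105673/25920000000, min=262270028887/62208000000, spread=791123641/311040000000
Step 8: max=6559752132907/1555200000000, min=15738769510133/3732480000000, spread=23178044219/18662400000000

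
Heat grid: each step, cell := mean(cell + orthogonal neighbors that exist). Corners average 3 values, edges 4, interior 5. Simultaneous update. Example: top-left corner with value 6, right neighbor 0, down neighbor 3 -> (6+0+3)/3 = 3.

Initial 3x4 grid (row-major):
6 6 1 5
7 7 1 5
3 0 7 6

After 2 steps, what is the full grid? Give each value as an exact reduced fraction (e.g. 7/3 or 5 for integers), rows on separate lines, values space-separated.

After step 1:
  19/3 5 13/4 11/3
  23/4 21/5 21/5 17/4
  10/3 17/4 7/2 6
After step 2:
  205/36 1127/240 967/240 67/18
  1177/240 117/25 97/25 1087/240
  40/9 917/240 359/80 55/12

Answer: 205/36 1127/240 967/240 67/18
1177/240 117/25 97/25 1087/240
40/9 917/240 359/80 55/12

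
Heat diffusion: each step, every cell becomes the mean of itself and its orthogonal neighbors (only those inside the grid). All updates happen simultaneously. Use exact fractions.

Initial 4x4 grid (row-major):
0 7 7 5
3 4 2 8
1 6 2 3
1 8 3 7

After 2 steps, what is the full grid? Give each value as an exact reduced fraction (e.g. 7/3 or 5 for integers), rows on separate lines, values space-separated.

Answer: 59/18 1049/240 1261/240 197/36
749/240 197/50 439/100 623/120
737/240 381/100 22/5 511/120
127/36 511/120 511/120 43/9

Derivation:
After step 1:
  10/3 9/2 21/4 20/3
  2 22/5 23/5 9/2
  11/4 21/5 16/5 5
  10/3 9/2 5 13/3
After step 2:
  59/18 1049/240 1261/240 197/36
  749/240 197/50 439/100 623/120
  737/240 381/100 22/5 511/120
  127/36 511/120 511/120 43/9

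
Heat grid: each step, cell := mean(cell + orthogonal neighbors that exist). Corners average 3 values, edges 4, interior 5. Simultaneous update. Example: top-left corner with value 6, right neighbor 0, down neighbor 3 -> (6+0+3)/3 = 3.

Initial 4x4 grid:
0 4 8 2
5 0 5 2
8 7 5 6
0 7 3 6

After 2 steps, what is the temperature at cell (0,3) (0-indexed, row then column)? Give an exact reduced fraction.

Answer: 25/6

Derivation:
Step 1: cell (0,3) = 4
Step 2: cell (0,3) = 25/6
Full grid after step 2:
  37/12 299/80 63/16 25/6
  309/80 397/100 219/50 33/8
  373/80 481/100 123/25 187/40
  19/4 199/40 197/40 5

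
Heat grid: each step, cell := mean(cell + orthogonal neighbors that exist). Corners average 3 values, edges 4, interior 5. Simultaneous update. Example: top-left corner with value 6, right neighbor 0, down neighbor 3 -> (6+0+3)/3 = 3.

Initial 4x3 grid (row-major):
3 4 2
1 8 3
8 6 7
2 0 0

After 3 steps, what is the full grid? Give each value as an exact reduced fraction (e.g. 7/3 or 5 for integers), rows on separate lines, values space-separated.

Answer: 4187/1080 59489/14400 941/240
31567/7200 12443/3000 5207/1200
28727/7200 25471/6000 6863/1800
8033/2160 6043/1800 1877/540

Derivation:
After step 1:
  8/3 17/4 3
  5 22/5 5
  17/4 29/5 4
  10/3 2 7/3
After step 2:
  143/36 859/240 49/12
  979/240 489/100 41/10
  1103/240 409/100 257/60
  115/36 101/30 25/9
After step 3:
  4187/1080 59489/14400 941/240
  31567/7200 12443/3000 5207/1200
  28727/7200 25471/6000 6863/1800
  8033/2160 6043/1800 1877/540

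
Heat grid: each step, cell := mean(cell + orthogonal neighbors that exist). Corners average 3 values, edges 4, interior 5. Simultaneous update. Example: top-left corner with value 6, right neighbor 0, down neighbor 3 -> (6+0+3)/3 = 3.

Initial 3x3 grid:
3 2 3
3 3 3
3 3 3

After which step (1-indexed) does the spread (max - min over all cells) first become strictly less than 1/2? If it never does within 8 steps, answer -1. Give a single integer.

Step 1: max=3, min=8/3, spread=1/3
  -> spread < 1/2 first at step 1
Step 2: max=3, min=653/240, spread=67/240
Step 3: max=593/200, min=6043/2160, spread=1807/10800
Step 4: max=15839/5400, min=2434037/864000, spread=33401/288000
Step 5: max=1576609/540000, min=22098067/7776000, spread=3025513/38880000
Step 6: max=83644051/28800000, min=8866273133/3110400000, spread=53531/995328
Step 7: max=22536883949/7776000000, min=533839074151/186624000000, spread=450953/11943936
Step 8: max=2698351389481/933120000000, min=32083416439397/11197440000000, spread=3799043/143327232

Answer: 1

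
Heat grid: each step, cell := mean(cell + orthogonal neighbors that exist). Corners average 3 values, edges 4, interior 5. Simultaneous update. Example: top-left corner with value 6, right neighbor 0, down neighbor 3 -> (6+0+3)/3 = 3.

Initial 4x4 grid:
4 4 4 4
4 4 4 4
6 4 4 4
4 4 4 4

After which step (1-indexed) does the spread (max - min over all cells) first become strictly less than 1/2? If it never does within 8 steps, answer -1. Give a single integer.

Step 1: max=14/3, min=4, spread=2/3
Step 2: max=271/60, min=4, spread=31/60
Step 3: max=2371/540, min=4, spread=211/540
  -> spread < 1/2 first at step 3
Step 4: max=232843/54000, min=4, spread=16843/54000
Step 5: max=2082643/486000, min=18079/4500, spread=130111/486000
Step 6: max=61962367/14580000, min=1087159/270000, spread=3255781/14580000
Step 7: max=1849953691/437400000, min=1091107/270000, spread=82360351/437400000
Step 8: max=55239316891/13122000000, min=196906441/48600000, spread=2074577821/13122000000

Answer: 3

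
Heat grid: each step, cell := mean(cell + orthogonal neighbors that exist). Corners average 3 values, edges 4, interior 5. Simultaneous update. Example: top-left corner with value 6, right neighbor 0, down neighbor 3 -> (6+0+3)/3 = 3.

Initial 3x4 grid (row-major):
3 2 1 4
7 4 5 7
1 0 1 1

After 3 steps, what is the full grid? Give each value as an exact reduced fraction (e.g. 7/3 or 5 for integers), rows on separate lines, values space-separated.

Answer: 2447/720 3887/1200 677/200 859/240
45179/14400 9233/3000 392/125 5481/1600
767/270 18847/7200 6649/2400 367/120

Derivation:
After step 1:
  4 5/2 3 4
  15/4 18/5 18/5 17/4
  8/3 3/2 7/4 3
After step 2:
  41/12 131/40 131/40 15/4
  841/240 299/100 81/25 297/80
  95/36 571/240 197/80 3
After step 3:
  2447/720 3887/1200 677/200 859/240
  45179/14400 9233/3000 392/125 5481/1600
  767/270 18847/7200 6649/2400 367/120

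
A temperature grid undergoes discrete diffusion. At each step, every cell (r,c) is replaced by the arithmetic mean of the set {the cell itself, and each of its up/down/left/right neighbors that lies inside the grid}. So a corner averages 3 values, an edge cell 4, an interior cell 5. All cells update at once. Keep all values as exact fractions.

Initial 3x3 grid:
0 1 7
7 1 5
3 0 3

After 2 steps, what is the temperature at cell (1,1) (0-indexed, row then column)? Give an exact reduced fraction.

Answer: 271/100

Derivation:
Step 1: cell (1,1) = 14/5
Step 2: cell (1,1) = 271/100
Full grid after step 2:
  23/9 241/80 127/36
  231/80 271/100 69/20
  47/18 211/80 101/36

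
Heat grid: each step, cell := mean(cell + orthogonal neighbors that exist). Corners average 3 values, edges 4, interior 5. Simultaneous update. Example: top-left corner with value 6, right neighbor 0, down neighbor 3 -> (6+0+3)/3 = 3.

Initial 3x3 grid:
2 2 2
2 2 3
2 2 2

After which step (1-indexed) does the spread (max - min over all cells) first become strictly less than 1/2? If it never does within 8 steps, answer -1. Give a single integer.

Step 1: max=7/3, min=2, spread=1/3
  -> spread < 1/2 first at step 1
Step 2: max=547/240, min=2, spread=67/240
Step 3: max=4757/2160, min=407/200, spread=1807/10800
Step 4: max=1885963/864000, min=11161/5400, spread=33401/288000
Step 5: max=16781933/7776000, min=1123391/540000, spread=3025513/38880000
Step 6: max=6685726867/3110400000, min=60355949/28800000, spread=53531/995328
Step 7: max=399280925849/186624000000, min=16343116051/7776000000, spread=450953/11943936
Step 8: max=23903783560603/11197440000000, min=1967248610519/933120000000, spread=3799043/143327232

Answer: 1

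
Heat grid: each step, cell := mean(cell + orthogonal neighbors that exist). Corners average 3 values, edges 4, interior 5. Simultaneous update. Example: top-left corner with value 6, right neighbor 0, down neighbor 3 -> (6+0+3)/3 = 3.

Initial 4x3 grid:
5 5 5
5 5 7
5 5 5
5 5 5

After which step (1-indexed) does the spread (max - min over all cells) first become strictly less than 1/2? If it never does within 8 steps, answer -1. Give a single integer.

Step 1: max=17/3, min=5, spread=2/3
Step 2: max=331/60, min=5, spread=31/60
Step 3: max=2911/540, min=5, spread=211/540
  -> spread < 1/2 first at step 3
Step 4: max=286897/54000, min=4547/900, spread=14077/54000
Step 5: max=2570407/486000, min=273683/54000, spread=5363/24300
Step 6: max=76640809/14580000, min=152869/30000, spread=93859/583200
Step 7: max=4584274481/874800000, min=248336467/48600000, spread=4568723/34992000
Step 8: max=274220435629/52488000000, min=7471618889/1458000000, spread=8387449/83980800

Answer: 3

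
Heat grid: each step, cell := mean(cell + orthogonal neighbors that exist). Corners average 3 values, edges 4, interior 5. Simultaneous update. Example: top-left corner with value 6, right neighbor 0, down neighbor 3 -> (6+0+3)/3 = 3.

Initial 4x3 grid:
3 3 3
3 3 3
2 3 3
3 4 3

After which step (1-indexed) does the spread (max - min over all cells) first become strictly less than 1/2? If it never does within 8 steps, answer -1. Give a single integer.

Answer: 2

Derivation:
Step 1: max=10/3, min=11/4, spread=7/12
Step 2: max=115/36, min=23/8, spread=23/72
  -> spread < 1/2 first at step 2
Step 3: max=1357/432, min=697/240, spread=32/135
Step 4: max=16063/5184, min=6337/2160, spread=4271/25920
Step 5: max=4778113/1555200, min=190807/64800, spread=39749/311040
Step 6: max=285011147/93312000, min=5741959/1944000, spread=1879423/18662400
Step 7: max=17029363393/5598720000, min=172764883/58320000, spread=3551477/44789760
Step 8: max=1018676725187/335923200000, min=20781581869/6998400000, spread=846431819/13436928000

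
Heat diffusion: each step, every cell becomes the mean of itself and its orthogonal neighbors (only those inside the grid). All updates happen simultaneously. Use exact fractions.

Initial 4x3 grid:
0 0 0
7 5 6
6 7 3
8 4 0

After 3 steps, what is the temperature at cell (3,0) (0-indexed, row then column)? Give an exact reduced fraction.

Answer: 257/48

Derivation:
Step 1: cell (3,0) = 6
Step 2: cell (3,0) = 71/12
Step 3: cell (3,0) = 257/48
Full grid after step 3:
  1447/432 8237/2880 409/144
  1519/360 959/240 403/120
  107/20 1097/240 182/45
  257/48 13883/2880 1717/432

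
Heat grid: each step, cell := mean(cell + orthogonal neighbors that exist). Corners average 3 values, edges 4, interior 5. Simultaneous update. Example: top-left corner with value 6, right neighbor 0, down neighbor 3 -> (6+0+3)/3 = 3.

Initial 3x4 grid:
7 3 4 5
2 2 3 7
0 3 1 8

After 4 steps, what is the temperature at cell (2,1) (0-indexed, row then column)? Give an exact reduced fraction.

Step 1: cell (2,1) = 3/2
Step 2: cell (2,1) = 571/240
Step 3: cell (2,1) = 3851/1440
Step 4: cell (2,1) = 127379/43200
Full grid after step 4:
  5549/1728 50593/14400 34967/8640 116399/25920
  499001/172800 229507/72000 279427/72000 152629/34560
  13535/5184 127379/43200 31667/8640 110639/25920

Answer: 127379/43200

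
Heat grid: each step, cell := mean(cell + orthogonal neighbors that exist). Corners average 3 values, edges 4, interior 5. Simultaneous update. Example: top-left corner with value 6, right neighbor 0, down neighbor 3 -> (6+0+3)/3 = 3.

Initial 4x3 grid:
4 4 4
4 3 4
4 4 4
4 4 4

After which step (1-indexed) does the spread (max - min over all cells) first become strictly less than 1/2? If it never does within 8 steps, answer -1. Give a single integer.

Step 1: max=4, min=15/4, spread=1/4
  -> spread < 1/2 first at step 1
Step 2: max=4, min=377/100, spread=23/100
Step 3: max=1587/400, min=18389/4800, spread=131/960
Step 4: max=28409/7200, min=166249/43200, spread=841/8640
Step 5: max=5666627/1440000, min=66577949/17280000, spread=56863/691200
Step 6: max=50850457/12960000, min=600545659/155520000, spread=386393/6220800
Step 7: max=20315641187/5184000000, min=240438276869/62208000000, spread=26795339/497664000
Step 8: max=1217073850333/311040000000, min=14446104285871/3732480000000, spread=254051069/5971968000

Answer: 1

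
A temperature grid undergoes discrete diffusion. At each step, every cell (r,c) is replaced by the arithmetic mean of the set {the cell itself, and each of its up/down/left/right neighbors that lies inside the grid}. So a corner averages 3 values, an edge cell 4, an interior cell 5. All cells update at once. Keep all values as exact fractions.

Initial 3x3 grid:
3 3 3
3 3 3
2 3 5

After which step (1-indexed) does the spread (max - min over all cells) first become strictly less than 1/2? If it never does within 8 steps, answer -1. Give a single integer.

Step 1: max=11/3, min=8/3, spread=1
Step 2: max=125/36, min=137/48, spread=89/144
Step 3: max=1427/432, min=421/144, spread=41/108
  -> spread < 1/2 first at step 3
Step 4: max=83917/25920, min=2851/960, spread=347/1296
Step 5: max=4955699/1555200, min=1554533/518400, spread=2921/15552
Step 6: max=294733453/93312000, min=94142651/31104000, spread=24611/186624
Step 7: max=17564464691/5598720000, min=1894015799/622080000, spread=207329/2239488
Step 8: max=1049313339277/335923200000, min=342493467259/111974400000, spread=1746635/26873856

Answer: 3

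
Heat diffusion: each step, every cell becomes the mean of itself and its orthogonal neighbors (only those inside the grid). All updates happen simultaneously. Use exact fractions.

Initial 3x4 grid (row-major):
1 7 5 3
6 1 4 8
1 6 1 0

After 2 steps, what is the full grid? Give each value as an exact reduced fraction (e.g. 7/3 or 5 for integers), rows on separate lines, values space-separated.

After step 1:
  14/3 7/2 19/4 16/3
  9/4 24/5 19/5 15/4
  13/3 9/4 11/4 3
After step 2:
  125/36 1063/240 1043/240 83/18
  321/80 83/25 397/100 953/240
  53/18 53/15 59/20 19/6

Answer: 125/36 1063/240 1043/240 83/18
321/80 83/25 397/100 953/240
53/18 53/15 59/20 19/6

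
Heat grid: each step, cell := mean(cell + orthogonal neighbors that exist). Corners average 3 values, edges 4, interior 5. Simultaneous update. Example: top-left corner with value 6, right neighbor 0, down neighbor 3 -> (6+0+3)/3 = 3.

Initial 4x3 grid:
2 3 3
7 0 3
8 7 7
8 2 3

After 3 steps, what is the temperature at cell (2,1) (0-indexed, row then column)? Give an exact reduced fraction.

Step 1: cell (2,1) = 24/5
Step 2: cell (2,1) = 263/50
Step 3: cell (2,1) = 2377/500
Full grid after step 3:
  557/144 3923/1200 157/48
  10591/2400 523/125 2897/800
  13201/2400 2377/500 10801/2400
  4021/720 6313/1200 3331/720

Answer: 2377/500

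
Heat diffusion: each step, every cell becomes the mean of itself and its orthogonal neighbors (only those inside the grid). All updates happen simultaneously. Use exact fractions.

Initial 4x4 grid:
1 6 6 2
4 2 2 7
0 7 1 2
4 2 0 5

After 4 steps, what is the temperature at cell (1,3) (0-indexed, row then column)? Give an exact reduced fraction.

Answer: 63919/18000

Derivation:
Step 1: cell (1,3) = 13/4
Step 2: cell (1,3) = 39/10
Step 3: cell (1,3) = 2161/600
Step 4: cell (1,3) = 63919/18000
Full grid after step 4:
  215647/64800 771499/216000 89707/24000 82919/21600
  347117/108000 585577/180000 208649/60000 63919/18000
  103031/36000 59991/20000 107917/36000 167249/54000
  4037/1440 194867/72000 598481/216000 181559/64800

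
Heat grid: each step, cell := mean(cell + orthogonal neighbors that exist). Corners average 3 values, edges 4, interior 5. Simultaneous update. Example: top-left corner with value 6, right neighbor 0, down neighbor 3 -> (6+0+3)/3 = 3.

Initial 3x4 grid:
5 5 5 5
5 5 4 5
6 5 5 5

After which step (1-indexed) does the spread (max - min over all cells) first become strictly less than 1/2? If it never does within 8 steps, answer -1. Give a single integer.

Answer: 3

Derivation:
Step 1: max=16/3, min=19/4, spread=7/12
Step 2: max=95/18, min=477/100, spread=457/900
Step 3: max=11093/2160, min=23189/4800, spread=13159/43200
  -> spread < 1/2 first at step 3
Step 4: max=662047/129600, min=209449/43200, spread=337/1296
Step 5: max=39356873/7776000, min=84161309/17280000, spread=29685679/155520000
Step 6: max=2353177507/466560000, min=758870419/155520000, spread=61253/373248
Step 7: max=140617053713/27993600000, min=45674660321/9331200000, spread=14372291/111974400
Step 8: max=8417386795267/1679616000000, min=2745598456339/559872000000, spread=144473141/1343692800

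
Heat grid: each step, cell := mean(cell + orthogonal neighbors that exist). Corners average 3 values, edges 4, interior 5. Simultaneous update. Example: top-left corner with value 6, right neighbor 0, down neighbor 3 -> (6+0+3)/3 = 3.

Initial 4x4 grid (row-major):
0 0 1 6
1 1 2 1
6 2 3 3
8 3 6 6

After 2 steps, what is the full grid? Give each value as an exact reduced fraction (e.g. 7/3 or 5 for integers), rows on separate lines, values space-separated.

After step 1:
  1/3 1/2 9/4 8/3
  2 6/5 8/5 3
  17/4 3 16/5 13/4
  17/3 19/4 9/2 5
After step 2:
  17/18 257/240 421/240 95/36
  467/240 83/50 9/4 631/240
  179/48 82/25 311/100 289/80
  44/9 215/48 349/80 17/4

Answer: 17/18 257/240 421/240 95/36
467/240 83/50 9/4 631/240
179/48 82/25 311/100 289/80
44/9 215/48 349/80 17/4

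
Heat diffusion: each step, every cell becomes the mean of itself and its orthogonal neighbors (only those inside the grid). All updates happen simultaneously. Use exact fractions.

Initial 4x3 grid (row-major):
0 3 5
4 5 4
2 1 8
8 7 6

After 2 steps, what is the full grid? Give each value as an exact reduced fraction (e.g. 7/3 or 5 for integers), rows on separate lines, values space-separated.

After step 1:
  7/3 13/4 4
  11/4 17/5 11/2
  15/4 23/5 19/4
  17/3 11/2 7
After step 2:
  25/9 779/240 17/4
  367/120 39/10 353/80
  503/120 22/5 437/80
  179/36 683/120 23/4

Answer: 25/9 779/240 17/4
367/120 39/10 353/80
503/120 22/5 437/80
179/36 683/120 23/4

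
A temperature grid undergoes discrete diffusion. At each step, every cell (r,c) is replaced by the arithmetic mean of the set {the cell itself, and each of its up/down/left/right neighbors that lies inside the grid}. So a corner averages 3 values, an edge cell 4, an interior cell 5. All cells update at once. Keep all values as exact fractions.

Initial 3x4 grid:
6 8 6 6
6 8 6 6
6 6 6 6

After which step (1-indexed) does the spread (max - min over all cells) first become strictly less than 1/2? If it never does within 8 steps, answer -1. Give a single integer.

Answer: 4

Derivation:
Step 1: max=7, min=6, spread=1
Step 2: max=809/120, min=6, spread=89/120
Step 3: max=898/135, min=733/120, spread=587/1080
Step 4: max=428617/64800, min=7393/1200, spread=5879/12960
  -> spread < 1/2 first at step 4
Step 5: max=25525553/3888000, min=20974/3375, spread=272701/777600
Step 6: max=1524135967/233280000, min=40489247/6480000, spread=2660923/9331200
Step 7: max=91039329053/13996800000, min=271214797/43200000, spread=126629393/559872000
Step 8: max=5444463199927/839808000000, min=146958183307/23328000000, spread=1231748807/6718464000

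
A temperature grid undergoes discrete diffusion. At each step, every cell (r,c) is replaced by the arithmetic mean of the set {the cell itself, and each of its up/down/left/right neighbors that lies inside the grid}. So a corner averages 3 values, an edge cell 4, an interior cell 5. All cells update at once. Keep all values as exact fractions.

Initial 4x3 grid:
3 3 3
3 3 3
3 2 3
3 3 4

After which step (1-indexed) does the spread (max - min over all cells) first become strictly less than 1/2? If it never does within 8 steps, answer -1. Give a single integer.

Answer: 2

Derivation:
Step 1: max=10/3, min=11/4, spread=7/12
Step 2: max=28/9, min=287/100, spread=217/900
  -> spread < 1/2 first at step 2
Step 3: max=413/135, min=6937/2400, spread=3647/21600
Step 4: max=48779/16200, min=23351/8000, spread=59729/648000
Step 5: max=2912431/972000, min=6335003/2160000, spread=1233593/19440000
Step 6: max=86942377/29160000, min=15861973/5400000, spread=3219307/72900000
Step 7: max=10411451011/3499200000, min=2288195183/777600000, spread=1833163/55987200
Step 8: max=623507585549/209952000000, min=137434929997/46656000000, spread=80806409/3359232000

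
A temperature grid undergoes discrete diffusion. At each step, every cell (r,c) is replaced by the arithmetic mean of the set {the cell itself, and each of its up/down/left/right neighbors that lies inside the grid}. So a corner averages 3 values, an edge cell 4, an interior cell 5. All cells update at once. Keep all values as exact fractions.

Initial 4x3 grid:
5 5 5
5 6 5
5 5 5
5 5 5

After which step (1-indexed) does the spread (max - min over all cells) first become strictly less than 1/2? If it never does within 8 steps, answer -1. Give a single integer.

Step 1: max=21/4, min=5, spread=1/4
  -> spread < 1/2 first at step 1
Step 2: max=523/100, min=5, spread=23/100
Step 3: max=24811/4800, min=2013/400, spread=131/960
Step 4: max=222551/43200, min=36391/7200, spread=841/8640
Step 5: max=88942051/17280000, min=7293373/1440000, spread=56863/691200
Step 6: max=799134341/155520000, min=65789543/12960000, spread=386393/6220800
Step 7: max=319433723131/62208000000, min=26340358813/5184000000, spread=26795339/497664000
Step 8: max=19146215714129/3732480000000, min=1582286149667/311040000000, spread=254051069/5971968000

Answer: 1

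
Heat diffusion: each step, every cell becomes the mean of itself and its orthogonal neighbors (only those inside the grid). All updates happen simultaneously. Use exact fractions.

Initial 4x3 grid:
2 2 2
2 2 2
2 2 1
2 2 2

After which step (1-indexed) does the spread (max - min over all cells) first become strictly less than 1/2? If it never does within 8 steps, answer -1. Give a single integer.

Step 1: max=2, min=5/3, spread=1/3
  -> spread < 1/2 first at step 1
Step 2: max=2, min=209/120, spread=31/120
Step 3: max=2, min=1949/1080, spread=211/1080
Step 4: max=3553/1800, min=199103/108000, spread=14077/108000
Step 5: max=212317/108000, min=1803593/972000, spread=5363/48600
Step 6: max=117131/60000, min=54579191/29160000, spread=93859/1166400
Step 7: max=189063533/97200000, min=3288925519/1749600000, spread=4568723/69984000
Step 8: max=5650381111/2916000000, min=198171564371/104976000000, spread=8387449/167961600

Answer: 1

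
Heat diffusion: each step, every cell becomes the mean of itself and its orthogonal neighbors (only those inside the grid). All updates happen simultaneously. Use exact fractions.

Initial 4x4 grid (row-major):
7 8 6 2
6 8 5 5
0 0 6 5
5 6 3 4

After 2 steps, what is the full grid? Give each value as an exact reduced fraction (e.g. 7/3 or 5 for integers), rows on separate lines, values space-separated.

Answer: 13/2 249/40 137/24 83/18
51/10 279/50 247/50 235/48
47/12 389/100 471/100 341/80
119/36 191/48 321/80 55/12

Derivation:
After step 1:
  7 29/4 21/4 13/3
  21/4 27/5 6 17/4
  11/4 4 19/5 5
  11/3 7/2 19/4 4
After step 2:
  13/2 249/40 137/24 83/18
  51/10 279/50 247/50 235/48
  47/12 389/100 471/100 341/80
  119/36 191/48 321/80 55/12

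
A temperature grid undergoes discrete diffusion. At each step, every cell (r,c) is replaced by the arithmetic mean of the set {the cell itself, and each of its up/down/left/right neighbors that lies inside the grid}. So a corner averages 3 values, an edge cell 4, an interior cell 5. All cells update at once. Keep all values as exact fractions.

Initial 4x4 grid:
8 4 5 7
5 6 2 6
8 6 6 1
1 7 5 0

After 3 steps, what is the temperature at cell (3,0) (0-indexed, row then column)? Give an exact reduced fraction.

Answer: 731/135

Derivation:
Step 1: cell (3,0) = 16/3
Step 2: cell (3,0) = 181/36
Step 3: cell (3,0) = 731/135
Full grid after step 3:
  751/135 40027/7200 3939/800 353/72
  41797/7200 1547/300 4941/1000 10277/2400
  38597/7200 1597/300 4241/1000 3159/800
  731/135 34427/7200 10217/2400 83/24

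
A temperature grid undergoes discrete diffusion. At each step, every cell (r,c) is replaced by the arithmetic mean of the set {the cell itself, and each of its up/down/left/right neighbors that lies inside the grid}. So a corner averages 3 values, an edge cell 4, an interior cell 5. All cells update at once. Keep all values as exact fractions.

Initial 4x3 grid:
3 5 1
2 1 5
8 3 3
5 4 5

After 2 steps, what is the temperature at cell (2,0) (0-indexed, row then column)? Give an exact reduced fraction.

Answer: 131/30

Derivation:
Step 1: cell (2,0) = 9/2
Step 2: cell (2,0) = 131/30
Full grid after step 2:
  28/9 127/40 26/9
  109/30 31/10 401/120
  131/30 79/20 143/40
  173/36 1063/240 49/12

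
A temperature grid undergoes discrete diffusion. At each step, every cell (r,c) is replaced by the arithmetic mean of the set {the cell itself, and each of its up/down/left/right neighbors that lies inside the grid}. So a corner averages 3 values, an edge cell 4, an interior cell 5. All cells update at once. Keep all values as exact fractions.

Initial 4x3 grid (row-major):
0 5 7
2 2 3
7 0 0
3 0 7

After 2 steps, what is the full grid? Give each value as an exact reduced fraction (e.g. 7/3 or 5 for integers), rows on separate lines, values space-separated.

Answer: 103/36 397/120 23/6
629/240 269/100 129/40
653/240 61/25 289/120
53/18 299/120 22/9

Derivation:
After step 1:
  7/3 7/2 5
  11/4 12/5 3
  3 9/5 5/2
  10/3 5/2 7/3
After step 2:
  103/36 397/120 23/6
  629/240 269/100 129/40
  653/240 61/25 289/120
  53/18 299/120 22/9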